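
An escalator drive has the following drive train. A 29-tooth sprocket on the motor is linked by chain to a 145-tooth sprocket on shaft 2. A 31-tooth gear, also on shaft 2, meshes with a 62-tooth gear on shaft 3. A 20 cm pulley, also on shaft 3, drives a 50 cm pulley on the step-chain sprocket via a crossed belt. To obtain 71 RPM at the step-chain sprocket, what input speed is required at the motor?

1775 RPM

Overall ratio R = 5 × 2 × 2.5 = 25.
Required input speed = output speed × R = 71 × 25 = 1775 RPM.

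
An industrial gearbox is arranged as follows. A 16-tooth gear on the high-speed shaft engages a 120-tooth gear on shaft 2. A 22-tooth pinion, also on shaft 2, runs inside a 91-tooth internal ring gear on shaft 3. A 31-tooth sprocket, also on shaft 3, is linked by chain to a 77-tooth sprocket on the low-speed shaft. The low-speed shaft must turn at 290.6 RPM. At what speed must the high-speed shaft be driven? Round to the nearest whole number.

Overall ratio R = 7.5 × 4.1364 × 2.4839 = 77.056.
Required input speed = output speed × R = 290.6 × 77.056 = 22393 RPM.

22393 RPM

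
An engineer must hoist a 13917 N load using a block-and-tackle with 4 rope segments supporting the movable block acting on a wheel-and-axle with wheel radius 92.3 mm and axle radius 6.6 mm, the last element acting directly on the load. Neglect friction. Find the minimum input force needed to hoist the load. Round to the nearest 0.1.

Block-and-tackle MA = number of supporting rope parts = 4.
Wheel-and-axle MA = R/r = 92.3/6.6 = 13.985.
Combined ideal MA = 4 × 13.985 = 55.939.
Effort = load / MA = 13917 / 55.939 = 248.79 N.

248.8 N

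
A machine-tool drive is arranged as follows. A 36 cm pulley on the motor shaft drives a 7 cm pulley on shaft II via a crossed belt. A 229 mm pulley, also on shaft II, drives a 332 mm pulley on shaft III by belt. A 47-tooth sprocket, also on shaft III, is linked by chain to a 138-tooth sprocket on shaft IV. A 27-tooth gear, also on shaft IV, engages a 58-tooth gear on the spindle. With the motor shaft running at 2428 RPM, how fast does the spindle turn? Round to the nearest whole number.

belt 7/36 = 0.19444 → 2428/0.19444 = 12487 RPM
belt 332/229 = 1.4498 → 12487/1.4498 = 8612.9 RPM
chain 138/47 = 2.9362 → 8612.9/2.9362 = 2933.4 RPM
gear mesh 58/27 = 2.1481 → 2933.4/2.1481 = 1365.5 RPM

1366 RPM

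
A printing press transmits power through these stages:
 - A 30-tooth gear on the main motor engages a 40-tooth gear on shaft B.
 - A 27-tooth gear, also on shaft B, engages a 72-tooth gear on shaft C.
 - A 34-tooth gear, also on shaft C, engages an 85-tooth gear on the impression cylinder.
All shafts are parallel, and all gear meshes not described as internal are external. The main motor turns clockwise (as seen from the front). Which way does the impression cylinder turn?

the main motor → shaft B: external mesh, 1 reversal → CCW.
shaft B → shaft C: external mesh, 1 reversal → CW.
shaft C → the impression cylinder: external mesh, 1 reversal → CCW.
3 reversals in total — an odd number — so the impression cylinder turns opposite to the main motor.

counterclockwise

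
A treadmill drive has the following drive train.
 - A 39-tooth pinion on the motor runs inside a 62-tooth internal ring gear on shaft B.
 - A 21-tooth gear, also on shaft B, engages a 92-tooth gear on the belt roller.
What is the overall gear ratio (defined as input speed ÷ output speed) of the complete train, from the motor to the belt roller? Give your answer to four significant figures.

Each stage contributes driven/driver: internal gear 62/39 = 1.5897, gear mesh 92/21 = 4.381.
Overall: 1.5897 × 4.381 = 6.9646.

6.965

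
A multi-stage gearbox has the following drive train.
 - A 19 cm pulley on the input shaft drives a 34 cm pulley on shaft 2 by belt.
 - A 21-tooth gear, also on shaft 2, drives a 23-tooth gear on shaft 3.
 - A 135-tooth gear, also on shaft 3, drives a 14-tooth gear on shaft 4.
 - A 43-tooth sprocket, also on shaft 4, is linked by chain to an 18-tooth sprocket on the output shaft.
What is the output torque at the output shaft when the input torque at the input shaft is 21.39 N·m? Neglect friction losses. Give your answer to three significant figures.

1.82 N·m

Belt: ratio = 34/19 = 1.7895; torque at shaft 2 = 21.39 × 1.7895 = 38.277 N·m.
Gear mesh: ratio = 23/21 = 1.0952; torque at shaft 3 = 38.277 × 1.0952 = 41.922 N·m.
Gear mesh: ratio = 14/135 = 0.1037; torque at shaft 4 = 41.922 × 0.1037 = 4.3475 N·m.
Chain: ratio = 18/43 = 0.4186; torque at the output shaft = 4.3475 × 0.4186 = 1.8199 N·m.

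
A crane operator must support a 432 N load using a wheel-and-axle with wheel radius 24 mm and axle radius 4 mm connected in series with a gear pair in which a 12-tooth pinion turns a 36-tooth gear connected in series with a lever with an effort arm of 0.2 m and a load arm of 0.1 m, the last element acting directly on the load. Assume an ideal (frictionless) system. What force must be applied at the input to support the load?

Wheel-and-axle MA = R/r = 24/4 = 6.
Gear pair MA = 36/12 = 3.
Lever MA = effort arm / load arm = 0.2/0.1 = 2.
Combined ideal MA = 6 × 3 × 2 = 36.
Effort = load / MA = 432 / 36 = 12 N.

12 N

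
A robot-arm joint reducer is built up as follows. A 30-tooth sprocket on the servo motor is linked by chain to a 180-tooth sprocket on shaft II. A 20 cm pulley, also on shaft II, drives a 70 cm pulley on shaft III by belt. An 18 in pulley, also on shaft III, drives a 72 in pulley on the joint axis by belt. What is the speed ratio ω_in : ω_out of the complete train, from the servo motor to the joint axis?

84

Each stage contributes driven/driver: chain 180/30 = 6, belt 70/20 = 3.5, belt 72/18 = 4.
Overall: 6 × 3.5 × 4 = 84.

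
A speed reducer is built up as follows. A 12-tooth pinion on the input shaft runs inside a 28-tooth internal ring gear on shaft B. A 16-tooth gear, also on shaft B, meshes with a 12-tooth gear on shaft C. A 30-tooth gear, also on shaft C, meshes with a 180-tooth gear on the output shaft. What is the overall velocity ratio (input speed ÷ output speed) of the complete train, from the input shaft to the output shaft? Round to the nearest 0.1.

10.5

Each stage contributes driven/driver: internal gear 28/12 = 2.3333, gear mesh 12/16 = 0.75, gear mesh 180/30 = 6.
Overall: 2.3333 × 0.75 × 6 = 10.5.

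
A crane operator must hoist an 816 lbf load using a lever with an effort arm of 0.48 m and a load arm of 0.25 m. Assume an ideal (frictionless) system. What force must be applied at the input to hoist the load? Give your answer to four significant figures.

425.0 lbf

Lever MA = effort arm / load arm = 0.48/0.25 = 1.92.
Effort = load / MA = 816 / 1.92 = 425 lbf.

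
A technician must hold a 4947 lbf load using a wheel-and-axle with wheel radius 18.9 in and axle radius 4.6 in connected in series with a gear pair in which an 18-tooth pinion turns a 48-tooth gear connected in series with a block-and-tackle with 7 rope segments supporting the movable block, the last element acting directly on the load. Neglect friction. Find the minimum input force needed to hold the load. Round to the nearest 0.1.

Wheel-and-axle MA = R/r = 18.9/4.6 = 4.1087.
Gear pair MA = 48/18 = 2.6667.
Block-and-tackle MA = number of supporting rope parts = 7.
Combined ideal MA = 4.1087 × 2.6667 × 7 = 76.696.
Effort = load / MA = 4947 / 76.696 = 64.502 lbf.

64.5 lbf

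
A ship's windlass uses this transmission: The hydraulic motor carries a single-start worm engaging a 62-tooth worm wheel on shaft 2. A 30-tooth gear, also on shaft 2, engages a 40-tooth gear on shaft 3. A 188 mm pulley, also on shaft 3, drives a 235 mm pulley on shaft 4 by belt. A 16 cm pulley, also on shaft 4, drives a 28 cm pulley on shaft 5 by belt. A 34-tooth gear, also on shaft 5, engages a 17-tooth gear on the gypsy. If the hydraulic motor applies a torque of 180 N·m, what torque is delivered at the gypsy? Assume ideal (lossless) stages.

16275 N·m

worm 62/1 = 62 → τ = 180·62 = 11160 N·m
gear mesh 40/30 = 1.3333 → τ = 11160·1.3333 = 14880 N·m
belt 235/188 = 1.25 → τ = 14880·1.25 = 18600 N·m
belt 28/16 = 1.75 → τ = 18600·1.75 = 32550 N·m
gear mesh 17/34 = 0.5 → τ = 32550·0.5 = 16275 N·m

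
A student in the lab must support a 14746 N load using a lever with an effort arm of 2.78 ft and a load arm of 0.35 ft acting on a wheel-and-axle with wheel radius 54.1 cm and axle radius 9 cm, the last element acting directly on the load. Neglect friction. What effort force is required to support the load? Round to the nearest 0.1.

Lever MA = effort arm / load arm = 2.78/0.35 = 7.9429.
Wheel-and-axle MA = R/r = 54.1/9 = 6.0111.
Combined ideal MA = 7.9429 × 6.0111 = 47.745.
Effort = load / MA = 14746 / 47.745 = 308.85 N.

308.8 N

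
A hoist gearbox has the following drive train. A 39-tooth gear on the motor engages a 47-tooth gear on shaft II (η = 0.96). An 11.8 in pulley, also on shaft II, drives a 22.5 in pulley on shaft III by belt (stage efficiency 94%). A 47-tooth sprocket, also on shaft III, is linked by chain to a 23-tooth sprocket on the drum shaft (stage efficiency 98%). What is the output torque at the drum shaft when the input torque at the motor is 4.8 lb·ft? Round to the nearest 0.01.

4.77 lb·ft

After the gear mesh (47/39): 4.8 × 1.2051 × 0.96 = 5.5532 lb·ft
After the belt (22.5/11.8): 5.5532 × 1.9068 × 0.94 = 9.9535 lb·ft
After the chain (23/47): 9.9535 × 0.48936 × 0.98 = 4.7734 lb·ft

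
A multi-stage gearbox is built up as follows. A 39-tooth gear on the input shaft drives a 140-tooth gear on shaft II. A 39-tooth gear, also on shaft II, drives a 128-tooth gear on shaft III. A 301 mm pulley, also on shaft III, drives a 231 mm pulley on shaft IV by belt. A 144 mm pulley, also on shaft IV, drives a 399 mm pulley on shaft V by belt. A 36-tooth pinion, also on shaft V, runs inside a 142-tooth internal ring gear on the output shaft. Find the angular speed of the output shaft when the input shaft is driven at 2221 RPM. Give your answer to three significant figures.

Gear mesh: ratio = 140/39 = 3.5897, so shaft II turns at 2221 / 3.5897 = 618.71 RPM.
Gear mesh: ratio = 128/39 = 3.2821, so shaft III turns at 618.71 / 3.2821 = 188.51 RPM.
Belt: ratio = 231/301 = 0.76744, so shaft IV turns at 188.51 / 0.76744 = 245.64 RPM.
Belt: ratio = 399/144 = 2.7708, so shaft V turns at 245.64 / 2.7708 = 88.651 RPM.
Internal gear: ratio = 142/36 = 3.9444, so the output shaft turns at 88.651 / 3.9444 = 22.475 RPM.

22.5 RPM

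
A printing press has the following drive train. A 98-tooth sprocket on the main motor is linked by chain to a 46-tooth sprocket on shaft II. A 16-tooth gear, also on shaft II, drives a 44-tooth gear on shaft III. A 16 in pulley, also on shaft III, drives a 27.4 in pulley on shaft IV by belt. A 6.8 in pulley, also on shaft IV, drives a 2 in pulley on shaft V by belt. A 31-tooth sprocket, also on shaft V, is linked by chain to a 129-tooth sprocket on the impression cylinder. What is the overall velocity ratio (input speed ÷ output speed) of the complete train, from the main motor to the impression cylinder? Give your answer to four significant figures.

2.705

Each stage contributes driven/driver: chain 46/98 = 0.46939, gear mesh 44/16 = 2.75, belt 27.4/16 = 1.7125, belt 2/6.8 = 0.29412, chain 129/31 = 4.1613.
Overall: 0.46939 × 2.75 × 1.7125 × 0.29412 × 4.1613 = 2.7055.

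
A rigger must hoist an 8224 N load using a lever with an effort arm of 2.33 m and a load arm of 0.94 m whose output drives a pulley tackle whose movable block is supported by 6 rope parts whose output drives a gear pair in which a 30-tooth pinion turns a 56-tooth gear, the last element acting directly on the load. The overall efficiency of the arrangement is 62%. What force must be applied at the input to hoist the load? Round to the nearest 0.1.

477.8 N

Lever MA = effort arm / load arm = 2.33/0.94 = 2.4787.
Block-and-tackle MA = number of supporting rope parts = 6.
Gear pair MA = 56/30 = 1.8667.
Combined ideal MA = 2.4787 × 6 × 1.8667 = 27.762.
Actual MA = 27.762 × 0.62 = 17.212.
Effort = load / actual MA = 8224 / 17.212 = 477.8 N.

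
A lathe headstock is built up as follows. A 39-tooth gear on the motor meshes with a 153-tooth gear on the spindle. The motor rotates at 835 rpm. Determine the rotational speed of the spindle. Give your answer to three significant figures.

213 rpm

Gear mesh: ratio = 153/39 = 3.9231, so the spindle turns at 835 / 3.9231 = 212.84 rpm.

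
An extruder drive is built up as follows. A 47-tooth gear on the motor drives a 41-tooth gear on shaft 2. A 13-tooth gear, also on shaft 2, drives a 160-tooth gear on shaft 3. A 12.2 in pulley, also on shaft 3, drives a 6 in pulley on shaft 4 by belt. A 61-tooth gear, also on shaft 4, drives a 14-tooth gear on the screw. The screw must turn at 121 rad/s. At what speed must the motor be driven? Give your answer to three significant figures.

147 rad/s

Overall ratio R = 0.87234 × 12.308 × 0.4918 × 0.22951 = 1.2119.
Required input speed = output speed × R = 121 × 1.2119 = 146.63 rad/s.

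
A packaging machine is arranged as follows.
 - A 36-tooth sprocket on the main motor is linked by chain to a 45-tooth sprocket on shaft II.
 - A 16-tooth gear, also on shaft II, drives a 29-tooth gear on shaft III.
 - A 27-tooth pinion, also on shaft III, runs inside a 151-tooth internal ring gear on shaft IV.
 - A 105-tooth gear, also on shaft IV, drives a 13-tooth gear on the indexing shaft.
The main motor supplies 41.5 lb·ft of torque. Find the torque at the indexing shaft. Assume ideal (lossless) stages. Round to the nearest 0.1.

65.1 lb·ft

chain 45/36 = 1.25 → τ = 41.5·1.25 = 51.875 lb·ft
gear mesh 29/16 = 1.8125 → τ = 51.875·1.8125 = 94.023 lb·ft
internal gear 151/27 = 5.5926 → τ = 94.023·5.5926 = 525.83 lb·ft
gear mesh 13/105 = 0.12381 → τ = 525.83·0.12381 = 65.103 lb·ft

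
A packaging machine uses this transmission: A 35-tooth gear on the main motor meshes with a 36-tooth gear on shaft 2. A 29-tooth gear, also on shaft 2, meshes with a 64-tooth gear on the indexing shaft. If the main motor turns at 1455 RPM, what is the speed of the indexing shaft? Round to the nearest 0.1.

Gear mesh: ratio = 36/35 = 1.0286, so shaft 2 turns at 1455 / 1.0286 = 1414.6 RPM.
Gear mesh: ratio = 64/29 = 2.2069, so the indexing shaft turns at 1414.6 / 2.2069 = 640.98 RPM.

641.0 RPM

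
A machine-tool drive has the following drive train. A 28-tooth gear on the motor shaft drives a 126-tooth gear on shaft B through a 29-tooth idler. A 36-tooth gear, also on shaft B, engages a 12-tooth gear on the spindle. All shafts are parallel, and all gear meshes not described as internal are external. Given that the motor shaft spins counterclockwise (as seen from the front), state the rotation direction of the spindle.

clockwise

the motor shaft → shaft B: driver → idler → driven is 2 external meshes, 2 reversals → CCW.
shaft B → the spindle: external mesh, 1 reversal → CW.
3 reversals in total — an odd number — so the spindle turns opposite to the motor shaft.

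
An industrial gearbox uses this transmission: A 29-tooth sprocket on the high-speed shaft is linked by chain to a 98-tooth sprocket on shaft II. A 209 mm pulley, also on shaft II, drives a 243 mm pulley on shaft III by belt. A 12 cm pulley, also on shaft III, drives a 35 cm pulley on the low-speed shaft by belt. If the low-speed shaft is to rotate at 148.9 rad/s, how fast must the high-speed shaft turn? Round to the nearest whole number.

1706 rad/s

Overall ratio R = 3.3793 × 1.1627 × 2.9167 = 11.46.
Required input speed = output speed × R = 148.9 × 11.46 = 1706.4 rad/s.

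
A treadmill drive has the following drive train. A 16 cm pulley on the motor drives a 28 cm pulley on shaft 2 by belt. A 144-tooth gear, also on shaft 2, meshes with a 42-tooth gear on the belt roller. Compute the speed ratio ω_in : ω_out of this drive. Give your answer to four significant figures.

Each stage contributes driven/driver: belt 28/16 = 1.75, gear mesh 42/144 = 0.29167.
Overall: 1.75 × 0.29167 = 0.51042.

0.5104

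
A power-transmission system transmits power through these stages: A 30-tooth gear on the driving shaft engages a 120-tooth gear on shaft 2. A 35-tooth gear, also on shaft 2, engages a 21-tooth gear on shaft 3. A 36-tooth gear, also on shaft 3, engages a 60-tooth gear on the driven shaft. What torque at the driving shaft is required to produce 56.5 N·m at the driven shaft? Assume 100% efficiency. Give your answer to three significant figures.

14.1 N·m

Overall ratio R = 4 × 0.6 × 1.6667 = 4.
Input torque = output torque / R = 56.5 / 4 = 14.125 N·m.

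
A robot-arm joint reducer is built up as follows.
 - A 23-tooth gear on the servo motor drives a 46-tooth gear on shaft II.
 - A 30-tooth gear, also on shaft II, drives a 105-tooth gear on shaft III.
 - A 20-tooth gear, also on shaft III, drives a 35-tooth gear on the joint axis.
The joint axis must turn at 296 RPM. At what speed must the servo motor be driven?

Overall ratio R = 2 × 3.5 × 1.75 = 12.25.
Required input speed = output speed × R = 296 × 12.25 = 3626 RPM.

3626 RPM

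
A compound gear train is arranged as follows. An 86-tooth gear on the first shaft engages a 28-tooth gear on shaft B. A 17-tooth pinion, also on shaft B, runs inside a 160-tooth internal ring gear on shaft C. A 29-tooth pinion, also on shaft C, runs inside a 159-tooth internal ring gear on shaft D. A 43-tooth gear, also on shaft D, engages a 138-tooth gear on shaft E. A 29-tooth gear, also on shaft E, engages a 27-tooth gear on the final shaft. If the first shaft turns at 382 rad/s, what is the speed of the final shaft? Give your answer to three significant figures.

7.61 rad/s

the first shaft → shaft B (gear mesh, 28/86): 382 ÷ 0.32558 = 1173.3 rad/s
shaft B → shaft C (internal gear, 160/17): 1173.3 ÷ 9.4118 = 124.66 rad/s
shaft C → shaft D (internal gear, 159/29): 124.66 ÷ 5.4828 = 22.737 rad/s
shaft D → shaft E (gear mesh, 138/43): 22.737 ÷ 3.2093 = 7.0847 rad/s
shaft E → the final shaft (gear mesh, 27/29): 7.0847 ÷ 0.93103 = 7.6095 rad/s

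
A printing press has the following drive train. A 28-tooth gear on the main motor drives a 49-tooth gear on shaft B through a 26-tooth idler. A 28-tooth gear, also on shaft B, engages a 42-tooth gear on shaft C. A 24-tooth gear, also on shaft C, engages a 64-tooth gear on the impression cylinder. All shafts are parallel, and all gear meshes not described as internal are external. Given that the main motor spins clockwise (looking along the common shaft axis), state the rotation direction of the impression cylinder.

the main motor → shaft B: driver → idler → driven is 2 external meshes, 2 reversals → CW.
shaft B → shaft C: external mesh, 1 reversal → CCW.
shaft C → the impression cylinder: external mesh, 1 reversal → CW.
4 reversals in total — an even number — so the impression cylinder turns the same way as the main motor.

clockwise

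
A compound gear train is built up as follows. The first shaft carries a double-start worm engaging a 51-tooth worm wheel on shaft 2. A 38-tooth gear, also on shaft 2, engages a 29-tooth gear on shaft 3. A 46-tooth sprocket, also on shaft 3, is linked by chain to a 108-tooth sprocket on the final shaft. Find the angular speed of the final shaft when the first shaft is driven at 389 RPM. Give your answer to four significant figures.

Worm: ratio = 51/2 = 25.5, so shaft 2 turns at 389 / 25.5 = 15.255 RPM.
Gear mesh: ratio = 29/38 = 0.76316, so shaft 3 turns at 15.255 / 0.76316 = 19.989 RPM.
Chain: ratio = 108/46 = 2.3478, so the final shaft turns at 19.989 / 2.3478 = 8.5139 RPM.

8.514 RPM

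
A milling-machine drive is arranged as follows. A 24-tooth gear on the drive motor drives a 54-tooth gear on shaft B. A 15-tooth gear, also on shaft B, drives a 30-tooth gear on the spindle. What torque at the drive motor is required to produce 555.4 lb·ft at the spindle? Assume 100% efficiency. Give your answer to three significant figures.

Overall ratio R = 2.25 × 2 = 4.5.
Input torque = output torque / R = 555.4 / 4.5 = 123.42 lb·ft.

123 lb·ft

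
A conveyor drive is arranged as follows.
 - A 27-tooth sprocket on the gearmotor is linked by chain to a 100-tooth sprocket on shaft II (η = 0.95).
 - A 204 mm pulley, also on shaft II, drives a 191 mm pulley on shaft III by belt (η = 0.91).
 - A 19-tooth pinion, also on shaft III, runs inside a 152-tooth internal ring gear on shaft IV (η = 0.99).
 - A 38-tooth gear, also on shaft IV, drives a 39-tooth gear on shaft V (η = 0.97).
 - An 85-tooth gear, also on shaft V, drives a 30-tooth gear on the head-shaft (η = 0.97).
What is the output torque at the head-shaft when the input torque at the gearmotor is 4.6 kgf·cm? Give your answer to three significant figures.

Chain: ratio = 100/27 = 3.7037; torque at shaft II = 4.6 × 3.7037 × 0.95 = 16.185 kgf·cm.
Belt: ratio = 191/204 = 0.93627; torque at shaft III = 16.185 × 0.93627 × 0.91 = 13.79 kgf·cm.
Internal gear: ratio = 152/19 = 8; torque at shaft IV = 13.79 × 8 × 0.99 = 109.22 kgf·cm.
Gear mesh: ratio = 39/38 = 1.0263; torque at shaft V = 109.22 × 1.0263 × 0.97 = 108.73 kgf·cm.
Gear mesh: ratio = 30/85 = 0.35294; torque at the head-shaft = 108.73 × 0.35294 × 0.97 = 37.223 kgf·cm.

37.2 kgf·cm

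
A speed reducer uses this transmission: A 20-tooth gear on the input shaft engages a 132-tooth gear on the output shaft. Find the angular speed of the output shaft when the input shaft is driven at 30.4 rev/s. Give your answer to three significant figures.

the input shaft → the output shaft (gear mesh, 132/20): 30.4 ÷ 6.6 = 4.6061 rev/s

4.61 rev/s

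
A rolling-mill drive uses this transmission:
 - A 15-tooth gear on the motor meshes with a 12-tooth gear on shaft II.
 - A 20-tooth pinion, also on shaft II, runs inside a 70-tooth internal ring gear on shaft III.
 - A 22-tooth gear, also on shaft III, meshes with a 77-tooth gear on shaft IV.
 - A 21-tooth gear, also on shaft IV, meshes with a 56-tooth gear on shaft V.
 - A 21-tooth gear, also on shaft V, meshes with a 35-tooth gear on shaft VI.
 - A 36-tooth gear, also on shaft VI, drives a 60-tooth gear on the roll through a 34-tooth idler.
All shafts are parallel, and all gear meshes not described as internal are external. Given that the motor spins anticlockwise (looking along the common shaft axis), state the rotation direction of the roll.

anticlockwise

the motor → shaft II: external mesh, 1 reversal → CW.
shaft II → shaft III: internal mesh, same direction → CW.
shaft III → shaft IV: external mesh, 1 reversal → CCW.
shaft IV → shaft V: external mesh, 1 reversal → CW.
shaft V → shaft VI: external mesh, 1 reversal → CCW.
shaft VI → the roll: driver → idler → driven is 2 external meshes, 2 reversals → CCW.
6 reversals in total — an even number — so the roll turns the same way as the motor.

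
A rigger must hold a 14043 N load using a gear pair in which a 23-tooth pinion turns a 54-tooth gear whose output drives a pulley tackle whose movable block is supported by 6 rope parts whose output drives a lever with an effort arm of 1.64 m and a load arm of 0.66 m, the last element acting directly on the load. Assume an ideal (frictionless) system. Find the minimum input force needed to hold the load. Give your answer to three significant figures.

Gear pair MA = 54/23 = 2.3478.
Block-and-tackle MA = number of supporting rope parts = 6.
Lever MA = effort arm / load arm = 1.64/0.66 = 2.4848.
Combined ideal MA = 2.3478 × 6 × 2.4848 = 35.004.
Effort = load / MA = 14043 / 35.004 = 401.18 N.

401 N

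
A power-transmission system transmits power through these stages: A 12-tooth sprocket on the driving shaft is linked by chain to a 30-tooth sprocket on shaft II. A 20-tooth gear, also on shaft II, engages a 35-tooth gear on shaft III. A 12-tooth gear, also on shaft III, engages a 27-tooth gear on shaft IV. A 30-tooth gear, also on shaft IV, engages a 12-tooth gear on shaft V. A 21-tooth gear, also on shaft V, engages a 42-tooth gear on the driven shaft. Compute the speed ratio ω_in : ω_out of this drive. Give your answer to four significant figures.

Each stage contributes driven/driver: chain 30/12 = 2.5, gear mesh 35/20 = 1.75, gear mesh 27/12 = 2.25, gear mesh 12/30 = 0.4, gear mesh 42/21 = 2.
Overall: 2.5 × 1.75 × 2.25 × 0.4 × 2 = 7.875.

7.875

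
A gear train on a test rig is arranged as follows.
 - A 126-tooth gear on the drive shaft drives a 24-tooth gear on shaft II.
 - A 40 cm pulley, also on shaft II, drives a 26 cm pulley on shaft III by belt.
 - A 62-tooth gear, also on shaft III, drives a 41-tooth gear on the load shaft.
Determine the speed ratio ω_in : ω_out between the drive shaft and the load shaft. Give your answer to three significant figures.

0.0819

Each stage contributes driven/driver: gear mesh 24/126 = 0.19048, belt 26/40 = 0.65, gear mesh 41/62 = 0.66129.
Overall: 0.19048 × 0.65 × 0.66129 = 0.081874.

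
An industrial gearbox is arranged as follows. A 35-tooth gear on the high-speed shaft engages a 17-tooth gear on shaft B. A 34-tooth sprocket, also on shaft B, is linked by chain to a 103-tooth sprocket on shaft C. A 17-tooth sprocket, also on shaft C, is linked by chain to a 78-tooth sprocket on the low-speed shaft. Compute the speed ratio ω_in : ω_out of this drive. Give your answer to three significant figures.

Each stage contributes driven/driver: gear mesh 17/35 = 0.48571, chain 103/34 = 3.0294, chain 78/17 = 4.5882.
Overall: 0.48571 × 3.0294 × 4.5882 = 6.7513.

6.75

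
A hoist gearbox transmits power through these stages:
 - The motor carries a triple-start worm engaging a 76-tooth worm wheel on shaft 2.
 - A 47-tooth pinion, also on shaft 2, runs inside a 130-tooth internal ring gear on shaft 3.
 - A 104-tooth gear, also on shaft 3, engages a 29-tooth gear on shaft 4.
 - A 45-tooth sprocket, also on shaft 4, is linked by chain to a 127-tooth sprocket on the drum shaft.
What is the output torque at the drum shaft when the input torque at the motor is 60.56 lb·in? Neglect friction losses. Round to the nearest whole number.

3339 lb·in

Worm: ratio = 76/3 = 25.333; torque at shaft 2 = 60.56 × 25.333 = 1534.2 lb·in.
Internal gear: ratio = 130/47 = 2.766; torque at shaft 3 = 1534.2 × 2.766 = 4243.5 lb·in.
Gear mesh: ratio = 29/104 = 0.27885; torque at shaft 4 = 4243.5 × 0.27885 = 1183.3 lb·in.
Chain: ratio = 127/45 = 2.8222; torque at the drum shaft = 1183.3 × 2.8222 = 3339.5 lb·in.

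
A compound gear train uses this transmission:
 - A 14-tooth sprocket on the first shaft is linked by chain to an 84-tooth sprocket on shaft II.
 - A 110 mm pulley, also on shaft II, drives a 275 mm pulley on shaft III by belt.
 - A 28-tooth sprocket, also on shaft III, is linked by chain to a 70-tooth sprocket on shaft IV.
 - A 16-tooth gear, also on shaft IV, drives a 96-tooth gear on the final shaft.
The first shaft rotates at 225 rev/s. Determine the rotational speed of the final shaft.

1 rev/s

Chain: ratio = 84/14 = 6, so shaft II turns at 225 / 6 = 37.5 rev/s.
Belt: ratio = 275/110 = 2.5, so shaft III turns at 37.5 / 2.5 = 15 rev/s.
Chain: ratio = 70/28 = 2.5, so shaft IV turns at 15 / 2.5 = 6 rev/s.
Gear mesh: ratio = 96/16 = 6, so the final shaft turns at 6 / 6 = 1 rev/s.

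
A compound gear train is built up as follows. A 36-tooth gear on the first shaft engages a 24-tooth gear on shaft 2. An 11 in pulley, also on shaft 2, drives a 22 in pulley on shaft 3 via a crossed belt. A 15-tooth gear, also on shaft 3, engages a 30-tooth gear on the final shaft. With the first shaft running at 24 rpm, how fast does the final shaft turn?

9 rpm

Gear mesh: ratio = 24/36 = 0.66667, so shaft 2 turns at 24 / 0.66667 = 36 rpm.
Belt: ratio = 22/11 = 2, so shaft 3 turns at 36 / 2 = 18 rpm.
Gear mesh: ratio = 30/15 = 2, so the final shaft turns at 18 / 2 = 9 rpm.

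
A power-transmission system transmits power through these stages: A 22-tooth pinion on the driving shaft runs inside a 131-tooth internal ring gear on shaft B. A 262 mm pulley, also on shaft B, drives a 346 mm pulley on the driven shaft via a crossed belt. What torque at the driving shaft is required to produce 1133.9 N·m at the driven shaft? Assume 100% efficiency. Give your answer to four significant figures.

Overall ratio R = 5.9545 × 1.3206 = 7.8636.
Input torque = output torque / R = 1133.9 / 7.8636 = 144.2 N·m.

144.2 N·m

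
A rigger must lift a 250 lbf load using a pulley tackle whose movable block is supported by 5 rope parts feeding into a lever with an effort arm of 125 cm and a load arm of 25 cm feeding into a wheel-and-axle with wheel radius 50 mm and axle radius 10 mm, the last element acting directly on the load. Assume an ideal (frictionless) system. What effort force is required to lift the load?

2 lbf

Block-and-tackle MA = number of supporting rope parts = 5.
Lever MA = effort arm / load arm = 125/25 = 5.
Wheel-and-axle MA = R/r = 50/10 = 5.
Combined ideal MA = 5 × 5 × 5 = 125.
Effort = load / MA = 250 / 125 = 2 lbf.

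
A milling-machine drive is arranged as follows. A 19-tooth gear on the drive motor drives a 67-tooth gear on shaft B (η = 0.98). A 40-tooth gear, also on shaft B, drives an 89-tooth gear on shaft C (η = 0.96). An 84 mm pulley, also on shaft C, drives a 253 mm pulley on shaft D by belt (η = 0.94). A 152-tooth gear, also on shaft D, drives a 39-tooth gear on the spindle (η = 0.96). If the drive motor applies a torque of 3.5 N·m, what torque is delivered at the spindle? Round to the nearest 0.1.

gear mesh 67/19 = 3.5263 → τ = 3.5·3.5263·0.98 = 12.095 N·m
gear mesh 89/40 = 2.225 → τ = 12.095·2.225·0.96 = 25.835 N·m
belt 253/84 = 3.0119 → τ = 25.835·3.0119·0.94 = 73.145 N·m
gear mesh 39/152 = 0.25658 → τ = 73.145·0.25658·0.96 = 18.017 N·m

18.0 N·m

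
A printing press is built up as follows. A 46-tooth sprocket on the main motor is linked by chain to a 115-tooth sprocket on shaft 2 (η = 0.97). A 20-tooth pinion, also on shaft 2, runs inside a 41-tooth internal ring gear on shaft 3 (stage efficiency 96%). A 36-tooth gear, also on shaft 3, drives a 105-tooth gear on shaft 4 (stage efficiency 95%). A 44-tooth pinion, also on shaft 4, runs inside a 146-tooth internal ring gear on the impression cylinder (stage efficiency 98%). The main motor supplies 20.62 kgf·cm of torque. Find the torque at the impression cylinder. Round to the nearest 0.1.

886.7 kgf·cm

Chain: ratio = 115/46 = 2.5; torque at shaft 2 = 20.62 × 2.5 × 0.97 = 50.004 kgf·cm.
Internal gear: ratio = 41/20 = 2.05; torque at shaft 3 = 50.004 × 2.05 × 0.96 = 98.407 kgf·cm.
Gear mesh: ratio = 105/36 = 2.9167; torque at shaft 4 = 98.407 × 2.9167 × 0.95 = 272.67 kgf·cm.
Internal gear: ratio = 146/44 = 3.3182; torque at the impression cylinder = 272.67 × 3.3182 × 0.98 = 886.67 kgf·cm.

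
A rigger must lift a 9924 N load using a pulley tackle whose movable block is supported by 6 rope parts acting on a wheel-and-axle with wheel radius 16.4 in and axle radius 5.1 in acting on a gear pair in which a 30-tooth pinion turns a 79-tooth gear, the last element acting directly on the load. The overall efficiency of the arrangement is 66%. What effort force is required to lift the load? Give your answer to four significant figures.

295.9 N

Block-and-tackle MA = number of supporting rope parts = 6.
Wheel-and-axle MA = R/r = 16.4/5.1 = 3.2157.
Gear pair MA = 79/30 = 2.6333.
Combined ideal MA = 6 × 3.2157 × 2.6333 = 50.808.
Actual MA = 50.808 × 0.66 = 33.533.
Effort = load / actual MA = 9924 / 33.533 = 295.95 N.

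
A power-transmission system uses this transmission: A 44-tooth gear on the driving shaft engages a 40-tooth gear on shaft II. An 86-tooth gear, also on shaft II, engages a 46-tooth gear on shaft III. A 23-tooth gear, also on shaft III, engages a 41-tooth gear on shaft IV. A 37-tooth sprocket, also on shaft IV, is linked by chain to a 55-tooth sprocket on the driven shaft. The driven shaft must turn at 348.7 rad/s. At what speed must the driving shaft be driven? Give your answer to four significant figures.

449.3 rad/s

Overall ratio R = 0.90909 × 0.53488 × 1.7826 × 1.4865 = 1.2885.
Required input speed = output speed × R = 348.7 × 1.2885 = 449.3 rad/s.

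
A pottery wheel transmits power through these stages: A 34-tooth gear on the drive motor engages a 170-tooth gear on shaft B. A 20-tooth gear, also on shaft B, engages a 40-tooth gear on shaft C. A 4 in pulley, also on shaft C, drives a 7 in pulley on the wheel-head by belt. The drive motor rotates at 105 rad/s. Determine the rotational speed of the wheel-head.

6 rad/s

the drive motor → shaft B (gear mesh, 170/34): 105 ÷ 5 = 21 rad/s
shaft B → shaft C (gear mesh, 40/20): 21 ÷ 2 = 10.5 rad/s
shaft C → the wheel-head (belt, 7/4): 10.5 ÷ 1.75 = 6 rad/s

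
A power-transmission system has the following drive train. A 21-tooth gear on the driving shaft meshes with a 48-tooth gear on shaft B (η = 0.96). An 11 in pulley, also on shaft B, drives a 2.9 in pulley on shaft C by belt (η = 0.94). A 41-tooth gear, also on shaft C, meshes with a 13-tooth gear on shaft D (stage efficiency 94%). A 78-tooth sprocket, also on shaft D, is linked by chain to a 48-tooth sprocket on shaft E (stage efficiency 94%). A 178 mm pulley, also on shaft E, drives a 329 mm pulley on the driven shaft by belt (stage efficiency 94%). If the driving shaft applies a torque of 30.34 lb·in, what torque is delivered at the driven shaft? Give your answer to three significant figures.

4.94 lb·in

gear mesh 48/21 = 2.2857 → τ = 30.34·2.2857·0.96 = 66.575 lb·in
belt 2.9/11 = 0.26364 → τ = 66.575·0.26364·0.94 = 16.498 lb·in
gear mesh 13/41 = 0.31707 → τ = 16.498·0.31707·0.94 = 4.9173 lb·in
chain 48/78 = 0.61538 → τ = 4.9173·0.61538·0.94 = 2.8445 lb·in
belt 329/178 = 1.8483 → τ = 2.8445·1.8483·0.94 = 4.9421 lb·in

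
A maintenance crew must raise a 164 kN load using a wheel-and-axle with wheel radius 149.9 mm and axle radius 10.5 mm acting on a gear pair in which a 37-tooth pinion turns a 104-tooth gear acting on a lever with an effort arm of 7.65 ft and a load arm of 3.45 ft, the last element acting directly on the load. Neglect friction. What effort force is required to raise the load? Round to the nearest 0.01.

Wheel-and-axle MA = R/r = 149.9/10.5 = 14.276.
Gear pair MA = 104/37 = 2.8108.
Lever MA = effort arm / load arm = 7.65/3.45 = 2.2174.
Combined ideal MA = 14.276 × 2.8108 × 2.2174 = 88.979.
Effort = load / MA = 164 / 88.979 = 1.8431 kN.

1.84 kN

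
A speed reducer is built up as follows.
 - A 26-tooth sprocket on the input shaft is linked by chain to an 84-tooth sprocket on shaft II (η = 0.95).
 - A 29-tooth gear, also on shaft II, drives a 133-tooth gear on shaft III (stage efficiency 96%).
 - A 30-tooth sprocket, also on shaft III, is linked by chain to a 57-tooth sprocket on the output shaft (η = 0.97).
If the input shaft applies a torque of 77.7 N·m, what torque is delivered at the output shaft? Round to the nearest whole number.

1935 N·m

Chain: ratio = 84/26 = 3.2308; torque at shaft II = 77.7 × 3.2308 × 0.95 = 238.48 N·m.
Gear mesh: ratio = 133/29 = 4.5862; torque at shaft III = 238.48 × 4.5862 × 0.96 = 1050 N·m.
Chain: ratio = 57/30 = 1.9; torque at the output shaft = 1050 × 1.9 × 0.97 = 1935.1 N·m.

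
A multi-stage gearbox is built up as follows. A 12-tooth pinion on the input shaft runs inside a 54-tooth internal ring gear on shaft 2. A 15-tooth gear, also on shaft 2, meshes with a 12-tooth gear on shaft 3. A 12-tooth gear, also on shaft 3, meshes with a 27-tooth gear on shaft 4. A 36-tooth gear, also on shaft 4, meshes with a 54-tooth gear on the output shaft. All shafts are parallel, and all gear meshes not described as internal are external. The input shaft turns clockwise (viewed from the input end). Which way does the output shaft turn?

counterclockwise

the input shaft → shaft 2: internal mesh, same direction → CW.
shaft 2 → shaft 3: external mesh, 1 reversal → CCW.
shaft 3 → shaft 4: external mesh, 1 reversal → CW.
shaft 4 → the output shaft: external mesh, 1 reversal → CCW.
3 reversals in total — an odd number — so the output shaft turns opposite to the input shaft.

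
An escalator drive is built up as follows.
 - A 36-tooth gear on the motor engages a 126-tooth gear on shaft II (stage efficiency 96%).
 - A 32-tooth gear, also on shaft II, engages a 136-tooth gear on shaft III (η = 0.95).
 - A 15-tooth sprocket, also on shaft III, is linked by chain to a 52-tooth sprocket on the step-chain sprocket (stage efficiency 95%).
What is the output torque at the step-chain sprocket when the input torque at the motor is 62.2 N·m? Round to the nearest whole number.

After the gear mesh (126/36): 62.2 × 3.5 × 0.96 = 208.99 N·m
After the gear mesh (136/32): 208.99 × 4.25 × 0.95 = 843.81 N·m
After the chain (52/15): 843.81 × 3.4667 × 0.95 = 2778.9 N·m

2779 N·m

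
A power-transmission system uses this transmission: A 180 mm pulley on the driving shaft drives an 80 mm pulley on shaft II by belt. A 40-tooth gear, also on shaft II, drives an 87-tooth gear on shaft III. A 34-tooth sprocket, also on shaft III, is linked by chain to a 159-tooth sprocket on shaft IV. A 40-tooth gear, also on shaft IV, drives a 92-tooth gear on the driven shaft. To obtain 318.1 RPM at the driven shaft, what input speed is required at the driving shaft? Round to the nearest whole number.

Overall ratio R = 0.44444 × 2.175 × 4.6765 × 2.3 = 10.397.
Required input speed = output speed × R = 318.1 × 10.397 = 3307.4 RPM.

3307 RPM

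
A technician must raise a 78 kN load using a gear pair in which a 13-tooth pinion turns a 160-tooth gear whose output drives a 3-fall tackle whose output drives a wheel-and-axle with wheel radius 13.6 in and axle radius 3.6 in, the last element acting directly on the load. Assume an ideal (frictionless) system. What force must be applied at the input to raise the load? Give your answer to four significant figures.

Gear pair MA = 160/13 = 12.308.
Block-and-tackle MA = number of supporting rope parts = 3.
Wheel-and-axle MA = R/r = 13.6/3.6 = 3.7778.
Combined ideal MA = 12.308 × 3 × 3.7778 = 139.49.
Effort = load / MA = 78 / 139.49 = 0.55919 kN.

0.5592 kN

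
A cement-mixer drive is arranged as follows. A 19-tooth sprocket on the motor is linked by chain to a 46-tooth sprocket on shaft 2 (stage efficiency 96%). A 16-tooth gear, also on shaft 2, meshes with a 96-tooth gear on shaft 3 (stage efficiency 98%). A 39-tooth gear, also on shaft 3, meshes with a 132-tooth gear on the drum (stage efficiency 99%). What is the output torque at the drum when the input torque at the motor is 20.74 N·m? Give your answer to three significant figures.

950 N·m

After the chain (46/19): 20.74 × 2.4211 × 0.96 = 48.204 N·m
After the gear mesh (96/16): 48.204 × 6 × 0.98 = 283.44 N·m
After the gear mesh (132/39): 283.44 × 3.3846 × 0.99 = 949.74 N·m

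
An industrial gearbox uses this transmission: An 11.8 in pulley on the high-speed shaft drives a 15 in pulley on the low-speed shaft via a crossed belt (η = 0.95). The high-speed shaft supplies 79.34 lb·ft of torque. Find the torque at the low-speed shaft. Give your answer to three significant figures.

95.8 lb·ft

belt 15/11.8 = 1.2712 → τ = 79.34·1.2712·0.95 = 95.813 lb·ft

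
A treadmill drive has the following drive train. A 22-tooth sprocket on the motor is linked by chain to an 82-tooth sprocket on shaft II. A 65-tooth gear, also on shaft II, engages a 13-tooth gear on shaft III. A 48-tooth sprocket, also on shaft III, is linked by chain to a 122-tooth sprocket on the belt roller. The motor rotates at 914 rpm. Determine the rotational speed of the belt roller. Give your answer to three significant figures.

482 rpm

the motor → shaft II (chain, 82/22): 914 ÷ 3.7273 = 245.22 rpm
shaft II → shaft III (gear mesh, 13/65): 245.22 ÷ 0.2 = 1226.1 rpm
shaft III → the belt roller (chain, 122/48): 1226.1 ÷ 2.5417 = 482.4 rpm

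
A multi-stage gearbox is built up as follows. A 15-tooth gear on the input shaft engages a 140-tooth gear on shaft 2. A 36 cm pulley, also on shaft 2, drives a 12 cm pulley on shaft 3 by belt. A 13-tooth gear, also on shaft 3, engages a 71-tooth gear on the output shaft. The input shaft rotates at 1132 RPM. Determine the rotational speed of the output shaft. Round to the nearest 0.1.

gear mesh 140/15 = 9.3333 → 1132/9.3333 = 121.29 RPM
belt 12/36 = 0.33333 → 121.29/0.33333 = 363.86 RPM
gear mesh 71/13 = 5.4615 → 363.86/5.4615 = 66.622 RPM

66.6 RPM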